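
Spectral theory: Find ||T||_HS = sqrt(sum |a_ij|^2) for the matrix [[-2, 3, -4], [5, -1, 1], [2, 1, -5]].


The Hilbert-Schmidt norm is sqrt(sum of squares of all entries).
Sum of squares = (-2)^2 + 3^2 + (-4)^2 + 5^2 + (-1)^2 + 1^2 + 2^2 + 1^2 + (-5)^2
= 4 + 9 + 16 + 25 + 1 + 1 + 4 + 1 + 25 = 86
||T||_HS = sqrt(86) = 9.2736

9.2736


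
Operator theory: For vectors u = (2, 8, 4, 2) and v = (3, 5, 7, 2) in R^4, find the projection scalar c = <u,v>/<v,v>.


Computing <u,v> = 2*3 + 8*5 + 4*7 + 2*2 = 78
Computing <v,v> = 3^2 + 5^2 + 7^2 + 2^2 = 87
Projection coefficient = 78/87 = 0.8966

0.8966


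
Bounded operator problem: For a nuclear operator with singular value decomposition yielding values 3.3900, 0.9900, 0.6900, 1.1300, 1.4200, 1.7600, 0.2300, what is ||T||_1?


The nuclear norm is the sum of all singular values.
||T||_1 = 3.3900 + 0.9900 + 0.6900 + 1.1300 + 1.4200 + 1.7600 + 0.2300
= 9.6100

9.6100


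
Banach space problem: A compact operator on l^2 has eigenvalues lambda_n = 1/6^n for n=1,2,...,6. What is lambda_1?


The eigenvalue formula gives lambda_1 = 1/6^1
= 1/6
= 0.1667

0.1667


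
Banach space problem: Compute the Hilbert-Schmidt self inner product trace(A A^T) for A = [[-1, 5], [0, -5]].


trace(A * A^T) = sum of squares of all entries
= (-1)^2 + 5^2 + 0^2 + (-5)^2
= 1 + 25 + 0 + 25
= 51

51


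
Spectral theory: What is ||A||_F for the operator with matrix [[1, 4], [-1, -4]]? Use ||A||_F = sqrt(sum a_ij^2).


||A||_F^2 = sum a_ij^2
= 1^2 + 4^2 + (-1)^2 + (-4)^2
= 1 + 16 + 1 + 16 = 34
||A||_F = sqrt(34) = 5.8310

5.8310


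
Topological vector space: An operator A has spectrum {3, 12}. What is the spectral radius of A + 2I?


Spectrum of A + 2I = {5, 14}
Spectral radius = max |lambda| over the shifted spectrum
= max(5, 14) = 14

14


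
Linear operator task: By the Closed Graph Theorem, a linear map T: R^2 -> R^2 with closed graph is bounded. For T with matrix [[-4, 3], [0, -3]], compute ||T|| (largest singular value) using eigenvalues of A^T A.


A^T A = [[16, -12], [-12, 18]]
trace(A^T A) = 34, det(A^T A) = 144
discriminant = 34^2 - 4*144 = 580
Largest eigenvalue of A^T A = (trace + sqrt(disc))/2 = 29.0416
||T|| = sqrt(29.0416) = 5.3890

5.3890


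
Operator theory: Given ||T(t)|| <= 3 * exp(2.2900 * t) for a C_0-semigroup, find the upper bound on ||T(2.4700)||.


||T(2.4700)|| <= 3 * exp(2.2900 * 2.4700)
= 3 * exp(5.6563)
= 3 * 286.0882
= 858.2645

858.2645


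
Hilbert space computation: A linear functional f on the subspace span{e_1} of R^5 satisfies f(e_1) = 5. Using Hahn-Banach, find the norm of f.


The norm of f is given by ||f|| = sup_{||x||=1} |f(x)|.
On span{e_1}, ||e_1|| = 1, so ||f|| = |f(e_1)| / ||e_1||
= |5| / 1 = 5.0000

5.0000


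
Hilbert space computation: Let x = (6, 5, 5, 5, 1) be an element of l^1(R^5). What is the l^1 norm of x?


The l^1 norm equals the sum of absolute values of all components.
||x||_1 = 6 + 5 + 5 + 5 + 1
= 22

22.0000


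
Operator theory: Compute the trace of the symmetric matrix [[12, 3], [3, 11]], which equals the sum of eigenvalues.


For a self-adjoint (symmetric) matrix, the eigenvalues are real.
The sum of eigenvalues equals the trace of the matrix.
trace = 12 + 11 = 23

23


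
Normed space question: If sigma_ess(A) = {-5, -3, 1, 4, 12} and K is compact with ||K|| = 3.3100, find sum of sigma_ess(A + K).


By Weyl's theorem, the essential spectrum is invariant under compact perturbations.
sigma_ess(A + K) = sigma_ess(A) = {-5, -3, 1, 4, 12}
Sum = -5 + -3 + 1 + 4 + 12 = 9

9


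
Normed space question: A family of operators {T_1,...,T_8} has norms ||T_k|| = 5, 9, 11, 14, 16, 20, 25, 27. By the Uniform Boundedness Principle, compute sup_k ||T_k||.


By the Uniform Boundedness Principle, the supremum of norms is finite.
sup_k ||T_k|| = max(5, 9, 11, 14, 16, 20, 25, 27) = 27

27


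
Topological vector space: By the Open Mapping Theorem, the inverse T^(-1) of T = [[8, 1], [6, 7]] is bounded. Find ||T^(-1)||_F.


det(T) = 8*7 - 1*6 = 50
T^(-1) = (1/50) * [[7, -1], [-6, 8]] = [[0.1400, -0.0200], [-0.1200, 0.1600]]
||T^(-1)||_F^2 = 0.1400^2 + (-0.0200)^2 + (-0.1200)^2 + 0.1600^2 = 0.0600
||T^(-1)||_F = sqrt(0.0600) = 0.2449

0.2449


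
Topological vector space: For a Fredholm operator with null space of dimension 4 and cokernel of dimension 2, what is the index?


The Fredholm index is defined as ind(T) = dim(ker T) - dim(coker T)
= 4 - 2
= 2

2


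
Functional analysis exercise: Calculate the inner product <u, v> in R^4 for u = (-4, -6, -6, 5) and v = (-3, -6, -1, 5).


Computing the standard inner product <u, v> = sum u_i * v_i
= -4*-3 + -6*-6 + -6*-1 + 5*5
= 12 + 36 + 6 + 25
= 79

79


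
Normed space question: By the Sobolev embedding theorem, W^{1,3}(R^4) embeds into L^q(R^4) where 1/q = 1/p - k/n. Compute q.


Using the Sobolev embedding formula: 1/q = 1/p - k/n
1/q = 1/3 - 1/4 = 1/12
q = 1/(1/12) = 12

12.0000


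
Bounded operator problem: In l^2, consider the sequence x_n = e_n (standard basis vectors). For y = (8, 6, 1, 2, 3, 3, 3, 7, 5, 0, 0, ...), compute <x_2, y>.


x_2 = e_2 is the standard basis vector with 1 in position 2.
<x_2, y> = y_2 = 6
As n -> infinity, <x_n, y> -> 0, confirming weak convergence of (x_n) to 0.

6


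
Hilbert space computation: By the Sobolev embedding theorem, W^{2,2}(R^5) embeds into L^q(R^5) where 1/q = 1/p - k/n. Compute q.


Using the Sobolev embedding formula: 1/q = 1/p - k/n
1/q = 1/2 - 2/5 = 1/10
q = 1/(1/10) = 10

10.0000


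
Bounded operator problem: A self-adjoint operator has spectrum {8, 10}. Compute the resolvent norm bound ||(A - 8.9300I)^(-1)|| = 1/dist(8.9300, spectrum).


dist(8.9300, {8, 10}) = min(|8.9300 - 8|, |8.9300 - 10|)
= min(0.9300, 1.0700) = 0.9300
Resolvent bound = 1/0.9300 = 1.0753

1.0753


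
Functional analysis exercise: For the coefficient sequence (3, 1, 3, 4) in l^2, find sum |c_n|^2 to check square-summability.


sum |c_n|^2 = 3^2 + 1^2 + 3^2 + 4^2
= 9 + 1 + 9 + 16
= 35

35


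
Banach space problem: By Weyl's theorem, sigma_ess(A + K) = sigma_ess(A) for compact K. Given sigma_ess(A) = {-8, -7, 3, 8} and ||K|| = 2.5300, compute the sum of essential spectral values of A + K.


By Weyl's theorem, the essential spectrum is invariant under compact perturbations.
sigma_ess(A + K) = sigma_ess(A) = {-8, -7, 3, 8}
Sum = -8 + -7 + 3 + 8 = -4

-4


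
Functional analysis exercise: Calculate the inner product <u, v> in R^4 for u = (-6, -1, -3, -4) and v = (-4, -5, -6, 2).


Computing the standard inner product <u, v> = sum u_i * v_i
= -6*-4 + -1*-5 + -3*-6 + -4*2
= 24 + 5 + 18 + -8
= 39

39


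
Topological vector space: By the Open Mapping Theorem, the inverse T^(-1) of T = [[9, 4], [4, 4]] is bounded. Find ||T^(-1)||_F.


det(T) = 9*4 - 4*4 = 20
T^(-1) = (1/20) * [[4, -4], [-4, 9]] = [[0.2000, -0.2000], [-0.2000, 0.4500]]
||T^(-1)||_F^2 = 0.2000^2 + (-0.2000)^2 + (-0.2000)^2 + 0.4500^2 = 0.3225
||T^(-1)||_F = sqrt(0.3225) = 0.5679

0.5679


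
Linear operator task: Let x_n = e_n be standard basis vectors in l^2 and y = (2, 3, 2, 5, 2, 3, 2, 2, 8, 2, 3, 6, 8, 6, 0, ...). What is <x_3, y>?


x_3 = e_3 is the standard basis vector with 1 in position 3.
<x_3, y> = y_3 = 2
As n -> infinity, <x_n, y> -> 0, confirming weak convergence of (x_n) to 0.

2


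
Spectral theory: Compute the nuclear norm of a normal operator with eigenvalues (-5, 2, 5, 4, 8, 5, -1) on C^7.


For a normal operator, singular values equal |eigenvalues|.
Trace norm = sum |lambda_i| = 5 + 2 + 5 + 4 + 8 + 5 + 1
= 30

30


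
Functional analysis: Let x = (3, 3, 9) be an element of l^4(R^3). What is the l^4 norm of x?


The l^4 norm = (sum |x_i|^4)^(1/4)
Sum of 4th powers = 81 + 81 + 6561 = 6723
||x||_4 = (6723)^(1/4) = 9.0550

9.0550


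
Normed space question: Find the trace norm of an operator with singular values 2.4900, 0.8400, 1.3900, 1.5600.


The nuclear norm is the sum of all singular values.
||T||_1 = 2.4900 + 0.8400 + 1.3900 + 1.5600
= 6.2800

6.2800


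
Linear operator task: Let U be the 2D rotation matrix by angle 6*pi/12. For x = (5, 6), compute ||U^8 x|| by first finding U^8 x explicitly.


U is a rotation by theta = 6*pi/12
U^8 = rotation by 8*theta = 48*pi/12 = 0*pi/12 (mod 2*pi)
cos(0*pi/12) = 1.0000, sin(0*pi/12) = 0.0000
U^8 x = (1.0000 * 5 - 0.0000 * 6, 0.0000 * 5 + 1.0000 * 6)
= (5.0000, 6.0000)
||U^8 x|| = sqrt(5.0000^2 + 6.0000^2) = sqrt(61.0000) = 7.8102

7.8102


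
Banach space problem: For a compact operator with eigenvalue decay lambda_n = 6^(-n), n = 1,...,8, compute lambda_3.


The eigenvalue formula gives lambda_3 = 1/6^3
= 1/216
= 0.0046

0.0046


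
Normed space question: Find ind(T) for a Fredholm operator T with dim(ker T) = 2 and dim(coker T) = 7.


The Fredholm index is defined as ind(T) = dim(ker T) - dim(coker T)
= 2 - 7
= -5

-5


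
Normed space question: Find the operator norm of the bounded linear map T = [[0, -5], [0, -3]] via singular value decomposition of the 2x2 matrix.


A^T A = [[0, 0], [0, 34]]
trace(A^T A) = 34, det(A^T A) = 0
discriminant = 34^2 - 4*0 = 1156
Largest eigenvalue of A^T A = (trace + sqrt(disc))/2 = 34.0000
||T|| = sqrt(34.0000) = 5.8310

5.8310


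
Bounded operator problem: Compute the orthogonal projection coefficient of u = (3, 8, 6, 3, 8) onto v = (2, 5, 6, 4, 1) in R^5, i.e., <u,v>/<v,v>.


Computing <u,v> = 3*2 + 8*5 + 6*6 + 3*4 + 8*1 = 102
Computing <v,v> = 2^2 + 5^2 + 6^2 + 4^2 + 1^2 = 82
Projection coefficient = 102/82 = 1.2439

1.2439


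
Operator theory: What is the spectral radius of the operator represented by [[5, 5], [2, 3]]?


For a 2x2 matrix, eigenvalues satisfy lambda^2 - (trace)*lambda + det = 0
trace = 5 + 3 = 8
det = 5*3 - 5*2 = 5
discriminant = 8^2 - 4*(5) = 44
spectral radius = max |eigenvalue| = 7.3166

7.3166


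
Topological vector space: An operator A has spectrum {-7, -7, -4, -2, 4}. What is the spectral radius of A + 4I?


Spectrum of A + 4I = {-3, -3, 0, 2, 8}
Spectral radius = max |lambda| over the shifted spectrum
= max(3, 3, 0, 2, 8) = 8

8


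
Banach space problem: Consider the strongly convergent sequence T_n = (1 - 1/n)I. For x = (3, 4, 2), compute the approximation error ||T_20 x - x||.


T_20 x - x = (1 - 1/20)x - x = -x/20
||x|| = sqrt(29) = 5.3852
||T_20 x - x|| = ||x||/20 = 5.3852/20 = 0.2693

0.2693


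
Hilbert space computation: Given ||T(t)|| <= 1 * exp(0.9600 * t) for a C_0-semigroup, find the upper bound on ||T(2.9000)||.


||T(2.9000)|| <= 1 * exp(0.9600 * 2.9000)
= 1 * exp(2.7840)
= 1 * 16.1836
= 16.1836

16.1836


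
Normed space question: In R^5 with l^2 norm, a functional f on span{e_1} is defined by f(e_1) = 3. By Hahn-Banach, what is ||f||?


The norm of f is given by ||f|| = sup_{||x||=1} |f(x)|.
On span{e_1}, ||e_1|| = 1, so ||f|| = |f(e_1)| / ||e_1||
= |3| / 1 = 3.0000

3.0000


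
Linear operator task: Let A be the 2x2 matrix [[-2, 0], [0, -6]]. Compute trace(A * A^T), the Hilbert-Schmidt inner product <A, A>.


trace(A * A^T) = sum of squares of all entries
= (-2)^2 + 0^2 + 0^2 + (-6)^2
= 4 + 0 + 0 + 36
= 40

40


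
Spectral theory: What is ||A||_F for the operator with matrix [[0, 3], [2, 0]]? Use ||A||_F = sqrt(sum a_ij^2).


||A||_F^2 = sum a_ij^2
= 0^2 + 3^2 + 2^2 + 0^2
= 0 + 9 + 4 + 0 = 13
||A||_F = sqrt(13) = 3.6056

3.6056


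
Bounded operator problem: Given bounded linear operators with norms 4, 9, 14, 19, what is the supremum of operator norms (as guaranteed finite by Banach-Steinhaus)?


By the Uniform Boundedness Principle, the supremum of norms is finite.
sup_k ||T_k|| = max(4, 9, 14, 19) = 19

19


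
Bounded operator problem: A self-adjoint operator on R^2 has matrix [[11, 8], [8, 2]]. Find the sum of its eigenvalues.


For a self-adjoint (symmetric) matrix, the eigenvalues are real.
The sum of eigenvalues equals the trace of the matrix.
trace = 11 + 2 = 13

13


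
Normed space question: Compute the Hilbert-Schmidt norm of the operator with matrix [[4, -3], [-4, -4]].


The Hilbert-Schmidt norm is sqrt(sum of squares of all entries).
Sum of squares = 4^2 + (-3)^2 + (-4)^2 + (-4)^2
= 16 + 9 + 16 + 16 = 57
||T||_HS = sqrt(57) = 7.5498

7.5498


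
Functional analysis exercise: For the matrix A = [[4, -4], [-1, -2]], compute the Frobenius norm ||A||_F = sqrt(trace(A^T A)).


||A||_F^2 = sum a_ij^2
= 4^2 + (-4)^2 + (-1)^2 + (-2)^2
= 16 + 16 + 1 + 4 = 37
||A||_F = sqrt(37) = 6.0828

6.0828


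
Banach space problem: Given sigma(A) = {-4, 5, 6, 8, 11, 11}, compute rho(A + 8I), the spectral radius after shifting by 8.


Spectrum of A + 8I = {4, 13, 14, 16, 19, 19}
Spectral radius = max |lambda| over the shifted spectrum
= max(4, 13, 14, 16, 19, 19) = 19

19


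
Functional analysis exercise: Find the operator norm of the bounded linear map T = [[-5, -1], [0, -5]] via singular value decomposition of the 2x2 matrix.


A^T A = [[25, 5], [5, 26]]
trace(A^T A) = 51, det(A^T A) = 625
discriminant = 51^2 - 4*625 = 101
Largest eigenvalue of A^T A = (trace + sqrt(disc))/2 = 30.5249
||T|| = sqrt(30.5249) = 5.5249

5.5249


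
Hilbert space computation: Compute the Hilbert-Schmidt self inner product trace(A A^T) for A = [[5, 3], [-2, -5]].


trace(A * A^T) = sum of squares of all entries
= 5^2 + 3^2 + (-2)^2 + (-5)^2
= 25 + 9 + 4 + 25
= 63

63


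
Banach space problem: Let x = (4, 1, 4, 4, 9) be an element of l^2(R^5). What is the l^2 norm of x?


The l^2 norm = (sum |x_i|^2)^(1/2)
Sum of 2th powers = 16 + 1 + 16 + 16 + 81 = 130
||x||_2 = (130)^(1/2) = 11.4018

11.4018


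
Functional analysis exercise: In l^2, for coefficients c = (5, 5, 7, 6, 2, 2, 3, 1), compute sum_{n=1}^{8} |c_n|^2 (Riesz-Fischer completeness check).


sum |c_n|^2 = 5^2 + 5^2 + 7^2 + 6^2 + 2^2 + 2^2 + 3^2 + 1^2
= 25 + 25 + 49 + 36 + 4 + 4 + 9 + 1
= 153

153


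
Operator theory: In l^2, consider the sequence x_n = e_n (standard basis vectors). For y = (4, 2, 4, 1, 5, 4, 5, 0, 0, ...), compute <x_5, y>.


x_5 = e_5 is the standard basis vector with 1 in position 5.
<x_5, y> = y_5 = 5
As n -> infinity, <x_n, y> -> 0, confirming weak convergence of (x_n) to 0.

5


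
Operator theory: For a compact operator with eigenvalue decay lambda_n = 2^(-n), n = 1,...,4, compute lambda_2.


The eigenvalue formula gives lambda_2 = 1/2^2
= 1/4
= 0.2500

0.2500


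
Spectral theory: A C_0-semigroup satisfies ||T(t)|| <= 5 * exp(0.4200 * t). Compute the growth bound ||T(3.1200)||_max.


||T(3.1200)|| <= 5 * exp(0.4200 * 3.1200)
= 5 * exp(1.3104)
= 5 * 3.7077
= 18.5383

18.5383


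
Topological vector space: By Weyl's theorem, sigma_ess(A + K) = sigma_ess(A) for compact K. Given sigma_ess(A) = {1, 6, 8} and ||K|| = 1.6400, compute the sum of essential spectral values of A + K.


By Weyl's theorem, the essential spectrum is invariant under compact perturbations.
sigma_ess(A + K) = sigma_ess(A) = {1, 6, 8}
Sum = 1 + 6 + 8 = 15

15


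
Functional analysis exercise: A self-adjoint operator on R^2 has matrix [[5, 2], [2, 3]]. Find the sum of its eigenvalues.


For a self-adjoint (symmetric) matrix, the eigenvalues are real.
The sum of eigenvalues equals the trace of the matrix.
trace = 5 + 3 = 8

8


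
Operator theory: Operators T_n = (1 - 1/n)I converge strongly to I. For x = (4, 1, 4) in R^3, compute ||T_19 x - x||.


T_19 x - x = (1 - 1/19)x - x = -x/19
||x|| = sqrt(33) = 5.7446
||T_19 x - x|| = ||x||/19 = 5.7446/19 = 0.3023

0.3023


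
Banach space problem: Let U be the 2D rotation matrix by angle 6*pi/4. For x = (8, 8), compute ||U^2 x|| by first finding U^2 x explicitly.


U is a rotation by theta = 6*pi/4
U^2 = rotation by 2*theta = 12*pi/4 = 4*pi/4 (mod 2*pi)
cos(4*pi/4) = -1.0000, sin(4*pi/4) = 0.0000
U^2 x = (-1.0000 * 8 - 0.0000 * 8, 0.0000 * 8 + -1.0000 * 8)
= (-8.0000, -8.0000)
||U^2 x|| = sqrt((-8.0000)^2 + (-8.0000)^2) = sqrt(128.0000) = 11.3137

11.3137


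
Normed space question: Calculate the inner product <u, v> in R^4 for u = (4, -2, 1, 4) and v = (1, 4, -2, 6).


Computing the standard inner product <u, v> = sum u_i * v_i
= 4*1 + -2*4 + 1*-2 + 4*6
= 4 + -8 + -2 + 24
= 18

18


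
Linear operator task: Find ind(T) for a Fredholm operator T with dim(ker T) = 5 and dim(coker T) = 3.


The Fredholm index is defined as ind(T) = dim(ker T) - dim(coker T)
= 5 - 3
= 2

2


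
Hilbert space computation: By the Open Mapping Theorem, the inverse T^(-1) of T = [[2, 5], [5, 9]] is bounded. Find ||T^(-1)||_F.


det(T) = 2*9 - 5*5 = -7
T^(-1) = (1/-7) * [[9, -5], [-5, 2]] = [[-1.2857, 0.7143], [0.7143, -0.2857]]
||T^(-1)||_F^2 = (-1.2857)^2 + 0.7143^2 + 0.7143^2 + (-0.2857)^2 = 2.7551
||T^(-1)||_F = sqrt(2.7551) = 1.6599

1.6599


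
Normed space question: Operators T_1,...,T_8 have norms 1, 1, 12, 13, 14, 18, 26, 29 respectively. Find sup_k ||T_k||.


By the Uniform Boundedness Principle, the supremum of norms is finite.
sup_k ||T_k|| = max(1, 1, 12, 13, 14, 18, 26, 29) = 29

29


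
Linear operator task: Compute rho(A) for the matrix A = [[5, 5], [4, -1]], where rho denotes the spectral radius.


For a 2x2 matrix, eigenvalues satisfy lambda^2 - (trace)*lambda + det = 0
trace = 5 + -1 = 4
det = 5*-1 - 5*4 = -25
discriminant = 4^2 - 4*(-25) = 116
spectral radius = max |eigenvalue| = 7.3852

7.3852


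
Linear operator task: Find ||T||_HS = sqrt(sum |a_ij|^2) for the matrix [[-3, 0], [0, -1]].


The Hilbert-Schmidt norm is sqrt(sum of squares of all entries).
Sum of squares = (-3)^2 + 0^2 + 0^2 + (-1)^2
= 9 + 0 + 0 + 1 = 10
||T||_HS = sqrt(10) = 3.1623

3.1623


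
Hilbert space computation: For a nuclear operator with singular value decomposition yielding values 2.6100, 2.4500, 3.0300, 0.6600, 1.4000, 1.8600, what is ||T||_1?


The nuclear norm is the sum of all singular values.
||T||_1 = 2.6100 + 2.4500 + 3.0300 + 0.6600 + 1.4000 + 1.8600
= 12.0100

12.0100


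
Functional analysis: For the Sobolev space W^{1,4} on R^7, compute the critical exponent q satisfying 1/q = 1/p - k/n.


Using the Sobolev embedding formula: 1/q = 1/p - k/n
1/q = 1/4 - 1/7 = 3/28
q = 1/(3/28) = 28/3 = 9.3333

9.3333


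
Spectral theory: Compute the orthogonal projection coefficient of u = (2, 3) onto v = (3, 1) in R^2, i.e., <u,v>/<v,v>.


Computing <u,v> = 2*3 + 3*1 = 9
Computing <v,v> = 3^2 + 1^2 = 10
Projection coefficient = 9/10 = 0.9000

0.9000


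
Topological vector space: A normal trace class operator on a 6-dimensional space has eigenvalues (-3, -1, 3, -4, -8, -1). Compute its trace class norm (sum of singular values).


For a normal operator, singular values equal |eigenvalues|.
Trace norm = sum |lambda_i| = 3 + 1 + 3 + 4 + 8 + 1
= 20

20


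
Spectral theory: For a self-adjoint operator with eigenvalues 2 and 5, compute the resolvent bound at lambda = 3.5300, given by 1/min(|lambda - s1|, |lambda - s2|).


dist(3.5300, {2, 5}) = min(|3.5300 - 2|, |3.5300 - 5|)
= min(1.5300, 1.4700) = 1.4700
Resolvent bound = 1/1.4700 = 0.6803

0.6803


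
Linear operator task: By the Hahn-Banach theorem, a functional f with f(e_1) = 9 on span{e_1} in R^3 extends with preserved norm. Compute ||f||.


The norm of f is given by ||f|| = sup_{||x||=1} |f(x)|.
On span{e_1}, ||e_1|| = 1, so ||f|| = |f(e_1)| / ||e_1||
= |9| / 1 = 9.0000

9.0000


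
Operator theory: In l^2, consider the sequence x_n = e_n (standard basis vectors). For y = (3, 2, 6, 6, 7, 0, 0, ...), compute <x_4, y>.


x_4 = e_4 is the standard basis vector with 1 in position 4.
<x_4, y> = y_4 = 6
As n -> infinity, <x_n, y> -> 0, confirming weak convergence of (x_n) to 0.

6


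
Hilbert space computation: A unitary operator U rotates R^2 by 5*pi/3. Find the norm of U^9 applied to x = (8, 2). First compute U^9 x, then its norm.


U is a rotation by theta = 5*pi/3
U^9 = rotation by 9*theta = 45*pi/3 = 3*pi/3 (mod 2*pi)
cos(3*pi/3) = -1.0000, sin(3*pi/3) = 0.0000
U^9 x = (-1.0000 * 8 - 0.0000 * 2, 0.0000 * 8 + -1.0000 * 2)
= (-8.0000, -2.0000)
||U^9 x|| = sqrt((-8.0000)^2 + (-2.0000)^2) = sqrt(68.0000) = 8.2462

8.2462


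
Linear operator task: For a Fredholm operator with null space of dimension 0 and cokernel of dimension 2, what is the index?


The Fredholm index is defined as ind(T) = dim(ker T) - dim(coker T)
= 0 - 2
= -2

-2


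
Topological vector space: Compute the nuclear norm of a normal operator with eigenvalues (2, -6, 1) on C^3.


For a normal operator, singular values equal |eigenvalues|.
Trace norm = sum |lambda_i| = 2 + 6 + 1
= 9

9


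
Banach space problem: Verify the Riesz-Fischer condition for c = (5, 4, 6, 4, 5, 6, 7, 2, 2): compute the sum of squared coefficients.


sum |c_n|^2 = 5^2 + 4^2 + 6^2 + 4^2 + 5^2 + 6^2 + 7^2 + 2^2 + 2^2
= 25 + 16 + 36 + 16 + 25 + 36 + 49 + 4 + 4
= 211

211


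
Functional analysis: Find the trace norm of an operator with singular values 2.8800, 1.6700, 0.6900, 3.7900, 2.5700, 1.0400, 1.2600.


The nuclear norm is the sum of all singular values.
||T||_1 = 2.8800 + 1.6700 + 0.6900 + 3.7900 + 2.5700 + 1.0400 + 1.2600
= 13.9000

13.9000


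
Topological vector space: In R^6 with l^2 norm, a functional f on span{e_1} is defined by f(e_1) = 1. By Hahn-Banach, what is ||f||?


The norm of f is given by ||f|| = sup_{||x||=1} |f(x)|.
On span{e_1}, ||e_1|| = 1, so ||f|| = |f(e_1)| / ||e_1||
= |1| / 1 = 1.0000

1.0000


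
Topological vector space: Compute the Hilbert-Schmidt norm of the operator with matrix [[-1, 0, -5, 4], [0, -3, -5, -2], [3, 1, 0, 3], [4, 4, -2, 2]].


The Hilbert-Schmidt norm is sqrt(sum of squares of all entries).
Sum of squares = (-1)^2 + 0^2 + (-5)^2 + 4^2 + 0^2 + (-3)^2 + (-5)^2 + (-2)^2 + 3^2 + 1^2 + 0^2 + 3^2 + 4^2 + 4^2 + (-2)^2 + 2^2
= 1 + 0 + 25 + 16 + 0 + 9 + 25 + 4 + 9 + 1 + 0 + 9 + 16 + 16 + 4 + 4 = 139
||T||_HS = sqrt(139) = 11.7898

11.7898


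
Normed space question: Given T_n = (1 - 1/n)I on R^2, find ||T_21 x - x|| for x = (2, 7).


T_21 x - x = (1 - 1/21)x - x = -x/21
||x|| = sqrt(53) = 7.2801
||T_21 x - x|| = ||x||/21 = 7.2801/21 = 0.3467

0.3467


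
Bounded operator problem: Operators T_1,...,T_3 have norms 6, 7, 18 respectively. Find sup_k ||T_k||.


By the Uniform Boundedness Principle, the supremum of norms is finite.
sup_k ||T_k|| = max(6, 7, 18) = 18

18


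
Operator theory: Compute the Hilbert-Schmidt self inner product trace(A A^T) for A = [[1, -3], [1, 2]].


trace(A * A^T) = sum of squares of all entries
= 1^2 + (-3)^2 + 1^2 + 2^2
= 1 + 9 + 1 + 4
= 15

15


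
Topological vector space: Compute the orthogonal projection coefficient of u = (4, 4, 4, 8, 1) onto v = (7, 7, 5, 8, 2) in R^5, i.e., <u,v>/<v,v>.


Computing <u,v> = 4*7 + 4*7 + 4*5 + 8*8 + 1*2 = 142
Computing <v,v> = 7^2 + 7^2 + 5^2 + 8^2 + 2^2 = 191
Projection coefficient = 142/191 = 0.7435

0.7435


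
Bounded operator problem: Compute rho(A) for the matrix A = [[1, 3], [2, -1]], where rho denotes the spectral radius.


For a 2x2 matrix, eigenvalues satisfy lambda^2 - (trace)*lambda + det = 0
trace = 1 + -1 = 0
det = 1*-1 - 3*2 = -7
discriminant = 0^2 - 4*(-7) = 28
spectral radius = max |eigenvalue| = 2.6458

2.6458


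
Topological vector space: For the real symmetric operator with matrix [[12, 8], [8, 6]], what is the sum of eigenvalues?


For a self-adjoint (symmetric) matrix, the eigenvalues are real.
The sum of eigenvalues equals the trace of the matrix.
trace = 12 + 6 = 18

18


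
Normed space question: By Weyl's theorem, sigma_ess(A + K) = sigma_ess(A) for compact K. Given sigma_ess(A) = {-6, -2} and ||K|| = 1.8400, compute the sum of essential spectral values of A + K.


By Weyl's theorem, the essential spectrum is invariant under compact perturbations.
sigma_ess(A + K) = sigma_ess(A) = {-6, -2}
Sum = -6 + -2 = -8

-8


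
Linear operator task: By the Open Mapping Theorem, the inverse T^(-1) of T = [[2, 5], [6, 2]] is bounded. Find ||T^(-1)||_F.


det(T) = 2*2 - 5*6 = -26
T^(-1) = (1/-26) * [[2, -5], [-6, 2]] = [[-0.0769, 0.1923], [0.2308, -0.0769]]
||T^(-1)||_F^2 = (-0.0769)^2 + 0.1923^2 + 0.2308^2 + (-0.0769)^2 = 0.1021
||T^(-1)||_F = sqrt(0.1021) = 0.3195

0.3195


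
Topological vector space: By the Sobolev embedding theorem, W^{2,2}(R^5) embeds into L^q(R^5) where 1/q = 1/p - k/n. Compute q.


Using the Sobolev embedding formula: 1/q = 1/p - k/n
1/q = 1/2 - 2/5 = 1/10
q = 1/(1/10) = 10

10.0000


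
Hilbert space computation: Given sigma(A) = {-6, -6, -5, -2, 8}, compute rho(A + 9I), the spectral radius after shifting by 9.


Spectrum of A + 9I = {3, 3, 4, 7, 17}
Spectral radius = max |lambda| over the shifted spectrum
= max(3, 3, 4, 7, 17) = 17

17


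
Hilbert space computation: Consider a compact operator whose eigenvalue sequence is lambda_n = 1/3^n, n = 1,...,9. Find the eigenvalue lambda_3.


The eigenvalue formula gives lambda_3 = 1/3^3
= 1/27
= 0.0370

0.0370


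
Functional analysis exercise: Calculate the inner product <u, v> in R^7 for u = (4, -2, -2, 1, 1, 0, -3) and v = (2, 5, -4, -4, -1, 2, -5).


Computing the standard inner product <u, v> = sum u_i * v_i
= 4*2 + -2*5 + -2*-4 + 1*-4 + 1*-1 + 0*2 + -3*-5
= 8 + -10 + 8 + -4 + -1 + 0 + 15
= 16

16


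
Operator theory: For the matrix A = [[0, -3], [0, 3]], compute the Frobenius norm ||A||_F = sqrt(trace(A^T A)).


||A||_F^2 = sum a_ij^2
= 0^2 + (-3)^2 + 0^2 + 3^2
= 0 + 9 + 0 + 9 = 18
||A||_F = sqrt(18) = 4.2426

4.2426


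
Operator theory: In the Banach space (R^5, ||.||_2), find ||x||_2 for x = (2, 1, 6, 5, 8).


The l^2 norm = (sum |x_i|^2)^(1/2)
Sum of 2th powers = 4 + 1 + 36 + 25 + 64 = 130
||x||_2 = (130)^(1/2) = 11.4018

11.4018


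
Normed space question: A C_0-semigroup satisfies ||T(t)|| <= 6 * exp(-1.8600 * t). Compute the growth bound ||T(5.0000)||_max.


||T(5.0000)|| <= 6 * exp(-1.8600 * 5.0000)
= 6 * exp(-9.3000)
= 6 * 9.1424e-05
= 5.4855e-04

5.4855e-04


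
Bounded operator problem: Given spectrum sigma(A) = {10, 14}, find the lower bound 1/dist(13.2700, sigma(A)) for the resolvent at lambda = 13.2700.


dist(13.2700, {10, 14}) = min(|13.2700 - 10|, |13.2700 - 14|)
= min(3.2700, 0.7300) = 0.7300
Resolvent bound = 1/0.7300 = 1.3699

1.3699


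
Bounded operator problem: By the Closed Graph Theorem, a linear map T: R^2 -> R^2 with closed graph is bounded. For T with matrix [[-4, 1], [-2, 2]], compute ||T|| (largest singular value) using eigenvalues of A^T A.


A^T A = [[20, -8], [-8, 5]]
trace(A^T A) = 25, det(A^T A) = 36
discriminant = 25^2 - 4*36 = 481
Largest eigenvalue of A^T A = (trace + sqrt(disc))/2 = 23.4659
||T|| = sqrt(23.4659) = 4.8442

4.8442


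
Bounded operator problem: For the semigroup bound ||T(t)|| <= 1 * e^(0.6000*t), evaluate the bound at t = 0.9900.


||T(0.9900)|| <= 1 * exp(0.6000 * 0.9900)
= 1 * exp(0.5940)
= 1 * 1.8112
= 1.8112

1.8112


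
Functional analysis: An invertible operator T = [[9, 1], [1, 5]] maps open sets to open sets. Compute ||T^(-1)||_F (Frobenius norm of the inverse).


det(T) = 9*5 - 1*1 = 44
T^(-1) = (1/44) * [[5, -1], [-1, 9]] = [[0.1136, -0.0227], [-0.0227, 0.2045]]
||T^(-1)||_F^2 = 0.1136^2 + (-0.0227)^2 + (-0.0227)^2 + 0.2045^2 = 0.0558
||T^(-1)||_F = sqrt(0.0558) = 0.2362

0.2362


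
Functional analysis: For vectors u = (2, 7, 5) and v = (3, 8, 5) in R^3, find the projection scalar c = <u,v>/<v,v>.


Computing <u,v> = 2*3 + 7*8 + 5*5 = 87
Computing <v,v> = 3^2 + 8^2 + 5^2 = 98
Projection coefficient = 87/98 = 0.8878

0.8878


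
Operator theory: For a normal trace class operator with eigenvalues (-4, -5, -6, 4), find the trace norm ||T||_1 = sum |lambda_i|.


For a normal operator, singular values equal |eigenvalues|.
Trace norm = sum |lambda_i| = 4 + 5 + 6 + 4
= 19

19


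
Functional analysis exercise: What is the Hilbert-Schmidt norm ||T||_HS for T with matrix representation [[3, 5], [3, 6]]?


The Hilbert-Schmidt norm is sqrt(sum of squares of all entries).
Sum of squares = 3^2 + 5^2 + 3^2 + 6^2
= 9 + 25 + 9 + 36 = 79
||T||_HS = sqrt(79) = 8.8882

8.8882


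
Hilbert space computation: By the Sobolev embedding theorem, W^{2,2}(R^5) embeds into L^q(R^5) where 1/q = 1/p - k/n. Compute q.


Using the Sobolev embedding formula: 1/q = 1/p - k/n
1/q = 1/2 - 2/5 = 1/10
q = 1/(1/10) = 10

10.0000


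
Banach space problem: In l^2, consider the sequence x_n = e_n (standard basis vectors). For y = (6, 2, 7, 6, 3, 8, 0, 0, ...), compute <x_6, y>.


x_6 = e_6 is the standard basis vector with 1 in position 6.
<x_6, y> = y_6 = 8
As n -> infinity, <x_n, y> -> 0, confirming weak convergence of (x_n) to 0.

8


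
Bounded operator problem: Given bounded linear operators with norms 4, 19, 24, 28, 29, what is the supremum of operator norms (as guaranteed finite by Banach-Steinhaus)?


By the Uniform Boundedness Principle, the supremum of norms is finite.
sup_k ||T_k|| = max(4, 19, 24, 28, 29) = 29

29


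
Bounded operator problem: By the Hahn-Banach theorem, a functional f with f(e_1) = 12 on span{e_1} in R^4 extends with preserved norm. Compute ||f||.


The norm of f is given by ||f|| = sup_{||x||=1} |f(x)|.
On span{e_1}, ||e_1|| = 1, so ||f|| = |f(e_1)| / ||e_1||
= |12| / 1 = 12.0000

12.0000


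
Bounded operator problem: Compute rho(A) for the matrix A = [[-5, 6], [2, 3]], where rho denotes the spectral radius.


For a 2x2 matrix, eigenvalues satisfy lambda^2 - (trace)*lambda + det = 0
trace = -5 + 3 = -2
det = -5*3 - 6*2 = -27
discriminant = (-2)^2 - 4*(-27) = 112
spectral radius = max |eigenvalue| = 6.2915

6.2915


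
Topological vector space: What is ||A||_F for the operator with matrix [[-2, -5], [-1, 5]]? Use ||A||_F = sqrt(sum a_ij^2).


||A||_F^2 = sum a_ij^2
= (-2)^2 + (-5)^2 + (-1)^2 + 5^2
= 4 + 25 + 1 + 25 = 55
||A||_F = sqrt(55) = 7.4162

7.4162


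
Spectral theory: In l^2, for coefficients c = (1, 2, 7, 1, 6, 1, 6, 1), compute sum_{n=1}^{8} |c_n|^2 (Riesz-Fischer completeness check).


sum |c_n|^2 = 1^2 + 2^2 + 7^2 + 1^2 + 6^2 + 1^2 + 6^2 + 1^2
= 1 + 4 + 49 + 1 + 36 + 1 + 36 + 1
= 129

129


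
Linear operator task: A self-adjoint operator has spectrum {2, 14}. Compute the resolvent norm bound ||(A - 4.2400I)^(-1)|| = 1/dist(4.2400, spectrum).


dist(4.2400, {2, 14}) = min(|4.2400 - 2|, |4.2400 - 14|)
= min(2.2400, 9.7600) = 2.2400
Resolvent bound = 1/2.2400 = 0.4464

0.4464


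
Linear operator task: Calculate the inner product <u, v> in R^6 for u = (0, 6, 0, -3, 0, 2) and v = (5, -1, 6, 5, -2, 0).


Computing the standard inner product <u, v> = sum u_i * v_i
= 0*5 + 6*-1 + 0*6 + -3*5 + 0*-2 + 2*0
= 0 + -6 + 0 + -15 + 0 + 0
= -21

-21


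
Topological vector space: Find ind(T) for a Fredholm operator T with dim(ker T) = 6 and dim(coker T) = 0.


The Fredholm index is defined as ind(T) = dim(ker T) - dim(coker T)
= 6 - 0
= 6

6


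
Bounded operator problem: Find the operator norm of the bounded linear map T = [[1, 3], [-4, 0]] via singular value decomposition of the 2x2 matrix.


A^T A = [[17, 3], [3, 9]]
trace(A^T A) = 26, det(A^T A) = 144
discriminant = 26^2 - 4*144 = 100
Largest eigenvalue of A^T A = (trace + sqrt(disc))/2 = 18.0000
||T|| = sqrt(18.0000) = 4.2426

4.2426


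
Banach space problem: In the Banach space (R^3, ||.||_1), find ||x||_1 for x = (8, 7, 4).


The l^1 norm equals the sum of absolute values of all components.
||x||_1 = 8 + 7 + 4
= 19

19.0000


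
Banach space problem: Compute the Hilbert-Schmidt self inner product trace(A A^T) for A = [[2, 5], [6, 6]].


trace(A * A^T) = sum of squares of all entries
= 2^2 + 5^2 + 6^2 + 6^2
= 4 + 25 + 36 + 36
= 101

101


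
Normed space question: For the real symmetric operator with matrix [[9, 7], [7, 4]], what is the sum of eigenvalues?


For a self-adjoint (symmetric) matrix, the eigenvalues are real.
The sum of eigenvalues equals the trace of the matrix.
trace = 9 + 4 = 13

13


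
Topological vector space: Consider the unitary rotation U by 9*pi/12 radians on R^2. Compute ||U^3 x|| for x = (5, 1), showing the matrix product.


U is a rotation by theta = 9*pi/12
U^3 = rotation by 3*theta = 27*pi/12 = 3*pi/12 (mod 2*pi)
cos(3*pi/12) = 0.7071, sin(3*pi/12) = 0.7071
U^3 x = (0.7071 * 5 - 0.7071 * 1, 0.7071 * 5 + 0.7071 * 1)
= (2.8284, 4.2426)
||U^3 x|| = sqrt(2.8284^2 + 4.2426^2) = sqrt(26.0000) = 5.0990

5.0990


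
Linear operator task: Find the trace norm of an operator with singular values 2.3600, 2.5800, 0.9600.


The nuclear norm is the sum of all singular values.
||T||_1 = 2.3600 + 2.5800 + 0.9600
= 5.9000

5.9000


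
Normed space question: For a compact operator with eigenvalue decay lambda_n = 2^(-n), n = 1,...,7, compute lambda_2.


The eigenvalue formula gives lambda_2 = 1/2^2
= 1/4
= 0.2500

0.2500


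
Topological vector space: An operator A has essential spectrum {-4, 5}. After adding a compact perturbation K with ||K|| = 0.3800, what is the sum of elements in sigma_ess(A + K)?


By Weyl's theorem, the essential spectrum is invariant under compact perturbations.
sigma_ess(A + K) = sigma_ess(A) = {-4, 5}
Sum = -4 + 5 = 1

1


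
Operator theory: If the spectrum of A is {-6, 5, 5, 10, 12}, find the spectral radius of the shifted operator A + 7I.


Spectrum of A + 7I = {1, 12, 12, 17, 19}
Spectral radius = max |lambda| over the shifted spectrum
= max(1, 12, 12, 17, 19) = 19

19


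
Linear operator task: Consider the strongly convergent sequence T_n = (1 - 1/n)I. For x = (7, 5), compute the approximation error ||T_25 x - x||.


T_25 x - x = (1 - 1/25)x - x = -x/25
||x|| = sqrt(74) = 8.6023
||T_25 x - x|| = ||x||/25 = 8.6023/25 = 0.3441

0.3441


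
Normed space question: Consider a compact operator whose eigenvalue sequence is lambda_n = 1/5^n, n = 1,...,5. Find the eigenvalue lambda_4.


The eigenvalue formula gives lambda_4 = 1/5^4
= 1/625
= 0.0016

0.0016


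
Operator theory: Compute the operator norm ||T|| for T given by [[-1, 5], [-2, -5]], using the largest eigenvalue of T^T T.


A^T A = [[5, 5], [5, 50]]
trace(A^T A) = 55, det(A^T A) = 225
discriminant = 55^2 - 4*225 = 2125
Largest eigenvalue of A^T A = (trace + sqrt(disc))/2 = 50.5489
||T|| = sqrt(50.5489) = 7.1098

7.1098


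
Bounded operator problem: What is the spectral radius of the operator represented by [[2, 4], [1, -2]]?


For a 2x2 matrix, eigenvalues satisfy lambda^2 - (trace)*lambda + det = 0
trace = 2 + -2 = 0
det = 2*-2 - 4*1 = -8
discriminant = 0^2 - 4*(-8) = 32
spectral radius = max |eigenvalue| = 2.8284

2.8284


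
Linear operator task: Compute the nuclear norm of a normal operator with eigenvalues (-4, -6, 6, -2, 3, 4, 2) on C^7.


For a normal operator, singular values equal |eigenvalues|.
Trace norm = sum |lambda_i| = 4 + 6 + 6 + 2 + 3 + 4 + 2
= 27

27


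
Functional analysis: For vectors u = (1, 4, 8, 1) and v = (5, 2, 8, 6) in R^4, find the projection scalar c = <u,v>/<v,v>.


Computing <u,v> = 1*5 + 4*2 + 8*8 + 1*6 = 83
Computing <v,v> = 5^2 + 2^2 + 8^2 + 6^2 = 129
Projection coefficient = 83/129 = 0.6434

0.6434


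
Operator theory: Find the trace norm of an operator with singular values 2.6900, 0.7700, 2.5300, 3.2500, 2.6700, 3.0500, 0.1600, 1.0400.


The nuclear norm is the sum of all singular values.
||T||_1 = 2.6900 + 0.7700 + 2.5300 + 3.2500 + 2.6700 + 3.0500 + 0.1600 + 1.0400
= 16.1600

16.1600


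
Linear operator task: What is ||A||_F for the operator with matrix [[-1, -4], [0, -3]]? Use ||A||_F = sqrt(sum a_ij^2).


||A||_F^2 = sum a_ij^2
= (-1)^2 + (-4)^2 + 0^2 + (-3)^2
= 1 + 16 + 0 + 9 = 26
||A||_F = sqrt(26) = 5.0990

5.0990


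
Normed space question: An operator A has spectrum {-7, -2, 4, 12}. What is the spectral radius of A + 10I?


Spectrum of A + 10I = {3, 8, 14, 22}
Spectral radius = max |lambda| over the shifted spectrum
= max(3, 8, 14, 22) = 22

22


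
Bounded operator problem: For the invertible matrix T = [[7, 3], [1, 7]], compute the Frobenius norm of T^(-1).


det(T) = 7*7 - 3*1 = 46
T^(-1) = (1/46) * [[7, -3], [-1, 7]] = [[0.1522, -0.0652], [-0.0217, 0.1522]]
||T^(-1)||_F^2 = 0.1522^2 + (-0.0652)^2 + (-0.0217)^2 + 0.1522^2 = 0.0510
||T^(-1)||_F = sqrt(0.0510) = 0.2259

0.2259


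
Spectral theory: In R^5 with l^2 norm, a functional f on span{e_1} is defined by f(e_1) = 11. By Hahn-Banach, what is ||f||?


The norm of f is given by ||f|| = sup_{||x||=1} |f(x)|.
On span{e_1}, ||e_1|| = 1, so ||f|| = |f(e_1)| / ||e_1||
= |11| / 1 = 11.0000

11.0000


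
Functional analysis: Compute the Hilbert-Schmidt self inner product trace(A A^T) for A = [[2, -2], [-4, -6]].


trace(A * A^T) = sum of squares of all entries
= 2^2 + (-2)^2 + (-4)^2 + (-6)^2
= 4 + 4 + 16 + 36
= 60

60


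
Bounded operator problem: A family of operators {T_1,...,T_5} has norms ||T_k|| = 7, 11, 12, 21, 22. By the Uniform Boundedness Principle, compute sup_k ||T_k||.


By the Uniform Boundedness Principle, the supremum of norms is finite.
sup_k ||T_k|| = max(7, 11, 12, 21, 22) = 22

22


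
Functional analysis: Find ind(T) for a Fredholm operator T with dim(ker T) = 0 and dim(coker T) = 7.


The Fredholm index is defined as ind(T) = dim(ker T) - dim(coker T)
= 0 - 7
= -7

-7


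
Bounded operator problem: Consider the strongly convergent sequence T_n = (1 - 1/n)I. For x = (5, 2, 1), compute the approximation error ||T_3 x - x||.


T_3 x - x = (1 - 1/3)x - x = -x/3
||x|| = sqrt(30) = 5.4772
||T_3 x - x|| = ||x||/3 = 5.4772/3 = 1.8257

1.8257


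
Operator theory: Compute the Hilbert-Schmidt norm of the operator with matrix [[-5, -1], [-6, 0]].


The Hilbert-Schmidt norm is sqrt(sum of squares of all entries).
Sum of squares = (-5)^2 + (-1)^2 + (-6)^2 + 0^2
= 25 + 1 + 36 + 0 = 62
||T||_HS = sqrt(62) = 7.8740

7.8740


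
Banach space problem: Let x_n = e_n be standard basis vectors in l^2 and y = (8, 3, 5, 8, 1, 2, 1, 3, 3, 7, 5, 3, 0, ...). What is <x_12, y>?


x_12 = e_12 is the standard basis vector with 1 in position 12.
<x_12, y> = y_12 = 3
As n -> infinity, <x_n, y> -> 0, confirming weak convergence of (x_n) to 0.

3


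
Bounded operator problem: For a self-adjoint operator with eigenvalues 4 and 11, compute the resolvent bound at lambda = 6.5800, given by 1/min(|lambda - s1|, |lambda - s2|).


dist(6.5800, {4, 11}) = min(|6.5800 - 4|, |6.5800 - 11|)
= min(2.5800, 4.4200) = 2.5800
Resolvent bound = 1/2.5800 = 0.3876

0.3876


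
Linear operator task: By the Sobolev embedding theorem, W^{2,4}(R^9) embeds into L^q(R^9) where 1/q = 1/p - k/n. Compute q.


Using the Sobolev embedding formula: 1/q = 1/p - k/n
1/q = 1/4 - 2/9 = 1/36
q = 1/(1/36) = 36

36.0000


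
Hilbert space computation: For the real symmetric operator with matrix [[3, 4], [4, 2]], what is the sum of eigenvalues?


For a self-adjoint (symmetric) matrix, the eigenvalues are real.
The sum of eigenvalues equals the trace of the matrix.
trace = 3 + 2 = 5

5


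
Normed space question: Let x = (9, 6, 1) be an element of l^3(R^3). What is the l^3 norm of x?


The l^3 norm = (sum |x_i|^3)^(1/3)
Sum of 3th powers = 729 + 216 + 1 = 946
||x||_3 = (946)^(1/3) = 9.8167

9.8167


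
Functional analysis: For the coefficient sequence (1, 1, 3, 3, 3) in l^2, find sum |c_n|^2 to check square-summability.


sum |c_n|^2 = 1^2 + 1^2 + 3^2 + 3^2 + 3^2
= 1 + 1 + 9 + 9 + 9
= 29

29


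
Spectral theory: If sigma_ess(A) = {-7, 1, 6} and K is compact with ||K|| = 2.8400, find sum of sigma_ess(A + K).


By Weyl's theorem, the essential spectrum is invariant under compact perturbations.
sigma_ess(A + K) = sigma_ess(A) = {-7, 1, 6}
Sum = -7 + 1 + 6 = 0

0


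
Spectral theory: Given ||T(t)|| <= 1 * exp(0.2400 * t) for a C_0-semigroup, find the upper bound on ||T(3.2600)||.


||T(3.2600)|| <= 1 * exp(0.2400 * 3.2600)
= 1 * exp(0.7824)
= 1 * 2.1867
= 2.1867

2.1867


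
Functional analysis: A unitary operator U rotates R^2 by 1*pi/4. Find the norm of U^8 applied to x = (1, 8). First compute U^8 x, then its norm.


U is a rotation by theta = 1*pi/4
U^8 = rotation by 8*theta = 8*pi/4 = 0*pi/4 (mod 2*pi)
cos(0*pi/4) = 1.0000, sin(0*pi/4) = 0.0000
U^8 x = (1.0000 * 1 - 0.0000 * 8, 0.0000 * 1 + 1.0000 * 8)
= (1.0000, 8.0000)
||U^8 x|| = sqrt(1.0000^2 + 8.0000^2) = sqrt(65.0000) = 8.0623

8.0623
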